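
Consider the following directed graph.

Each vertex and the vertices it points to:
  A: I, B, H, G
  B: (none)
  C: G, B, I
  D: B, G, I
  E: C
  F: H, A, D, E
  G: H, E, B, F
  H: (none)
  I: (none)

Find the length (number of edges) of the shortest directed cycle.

3

For each vertex v, BFS finds the shortest path from v back to v.
The shortest such closed walk is C → G → E → C, length 3.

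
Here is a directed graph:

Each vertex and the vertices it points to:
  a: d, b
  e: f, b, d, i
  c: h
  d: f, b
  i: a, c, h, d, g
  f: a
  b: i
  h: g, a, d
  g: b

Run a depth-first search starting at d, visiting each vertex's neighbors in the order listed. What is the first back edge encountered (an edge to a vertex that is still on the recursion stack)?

DFS from d (visiting each vertex's neighbors in the order listed); mark gray on enter, black on exit:
d gray
  f gray
    a gray
      a→d: d is gray → back edge
First back edge: a → d.

a->d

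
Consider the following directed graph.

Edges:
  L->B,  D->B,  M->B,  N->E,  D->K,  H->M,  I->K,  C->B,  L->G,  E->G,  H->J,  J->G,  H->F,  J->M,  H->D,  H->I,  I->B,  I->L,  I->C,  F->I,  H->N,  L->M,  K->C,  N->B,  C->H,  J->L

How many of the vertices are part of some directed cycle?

6

A vertex is on a directed cycle iff it belongs to a strongly connected component of size ≥ 2 (or has a self-loop).
The vertices on cycles are {C, D, F, H, I, K} — 6 in total.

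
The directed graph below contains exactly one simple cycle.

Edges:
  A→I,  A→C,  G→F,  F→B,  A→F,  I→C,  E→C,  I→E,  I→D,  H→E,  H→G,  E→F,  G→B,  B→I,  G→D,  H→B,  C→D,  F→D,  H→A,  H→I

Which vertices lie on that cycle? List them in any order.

DFS with gray/black marking from E:
E gray
  C gray
    D gray
    D black
  C black
  F gray
    F→D: D black — skip
    B gray
      I gray
        I→E: E is gray → back edge
Back edge closes the cycle E → F → B → I → E; its vertices are {B, E, F, I}.

B, E, F, I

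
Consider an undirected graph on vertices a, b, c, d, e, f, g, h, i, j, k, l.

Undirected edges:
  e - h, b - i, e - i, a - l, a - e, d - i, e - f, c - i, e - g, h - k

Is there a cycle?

DFS, tracking each vertex's parent; an edge to a visited non-parent vertex closes a cycle.
Start from j:
visit j (parent –)
visit a (parent –)
  visit e (parent a)
    e–a: parent, skip
    visit f (parent e)
      f–e: parent, skip
    visit g (parent e)
      g–e: parent, skip
    visit h (parent e)
      visit k (parent h)
        k–h: parent, skip
      h–e: parent, skip
    visit i (parent e)
      i–e: parent, skip
      visit c (parent i)
        c–i: parent, skip
      visit b (parent i)
        b–i: parent, skip
      visit d (parent i)
        d–i: parent, skip
  visit l (parent a)
    l–a: parent, skip
No non-parent visited neighbor found — the graph is a forest.

No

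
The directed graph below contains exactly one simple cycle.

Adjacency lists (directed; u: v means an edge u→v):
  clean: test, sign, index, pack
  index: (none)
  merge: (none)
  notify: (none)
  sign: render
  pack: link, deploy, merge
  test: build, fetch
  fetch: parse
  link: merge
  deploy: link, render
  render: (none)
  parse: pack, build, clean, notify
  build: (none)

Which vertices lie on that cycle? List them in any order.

test, clean, fetch, parse

DFS with gray/black marking from parse:
parse gray
  pack gray
    link gray
      merge gray
      merge black
    link black
    deploy gray
      deploy→link: link black — skip
      render gray
      render black
    deploy black
    pack→merge: merge black — skip
  pack black
  build gray
  build black
  clean gray
    test gray
      test→build: build black — skip
      fetch gray
        fetch→parse: parse is gray → back edge
Back edge closes the cycle parse → clean → test → fetch → parse; its vertices are {test, clean, fetch, parse}.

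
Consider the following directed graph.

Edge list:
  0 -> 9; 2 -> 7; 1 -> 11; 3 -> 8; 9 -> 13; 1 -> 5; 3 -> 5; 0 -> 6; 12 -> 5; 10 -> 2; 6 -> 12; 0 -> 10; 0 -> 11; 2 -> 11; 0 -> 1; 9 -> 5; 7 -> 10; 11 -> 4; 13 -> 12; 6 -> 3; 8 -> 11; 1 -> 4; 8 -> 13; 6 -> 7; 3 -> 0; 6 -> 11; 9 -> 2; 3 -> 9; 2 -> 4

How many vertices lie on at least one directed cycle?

A vertex is on a directed cycle iff it belongs to a strongly connected component of size ≥ 2 (or has a self-loop).
The vertices on cycles are {0, 2, 3, 6, 7, 10} — 6 in total.

6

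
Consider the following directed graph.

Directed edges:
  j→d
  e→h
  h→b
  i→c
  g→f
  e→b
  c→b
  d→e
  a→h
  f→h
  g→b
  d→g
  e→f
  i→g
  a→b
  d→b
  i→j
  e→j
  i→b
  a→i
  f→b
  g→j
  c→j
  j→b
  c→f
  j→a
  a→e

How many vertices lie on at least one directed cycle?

7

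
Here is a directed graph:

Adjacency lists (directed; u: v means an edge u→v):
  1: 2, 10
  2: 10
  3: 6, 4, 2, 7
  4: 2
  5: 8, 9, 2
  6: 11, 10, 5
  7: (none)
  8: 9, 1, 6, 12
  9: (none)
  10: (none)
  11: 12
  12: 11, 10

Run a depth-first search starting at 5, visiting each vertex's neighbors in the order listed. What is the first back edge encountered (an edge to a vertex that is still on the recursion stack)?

12->11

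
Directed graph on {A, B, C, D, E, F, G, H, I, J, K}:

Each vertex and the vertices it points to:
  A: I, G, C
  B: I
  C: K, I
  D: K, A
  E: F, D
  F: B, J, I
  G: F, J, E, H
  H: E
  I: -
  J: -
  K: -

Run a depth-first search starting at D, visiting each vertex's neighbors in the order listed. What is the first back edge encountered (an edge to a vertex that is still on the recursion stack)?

DFS from D (visiting each vertex's neighbors in the order listed); mark gray on enter, black on exit:
D gray
  K gray
  K black
  A gray
    I gray
    I black
    G gray
      F gray
        B gray
          B→I: I black — skip
        B black
        J gray
        J black
        F→I: I black — skip
      F black
      G→J: J black — skip
      E gray
        E→F: F black — skip
        E→D: D is gray → back edge
First back edge: E → D.

E->D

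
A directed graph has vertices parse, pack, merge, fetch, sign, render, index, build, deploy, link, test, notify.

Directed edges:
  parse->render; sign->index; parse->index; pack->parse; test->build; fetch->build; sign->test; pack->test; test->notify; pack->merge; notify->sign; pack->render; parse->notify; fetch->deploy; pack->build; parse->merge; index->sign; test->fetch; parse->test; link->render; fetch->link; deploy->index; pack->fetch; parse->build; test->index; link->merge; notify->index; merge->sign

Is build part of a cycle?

build lies on a cycle iff there is a path from build back to itself.
Exploring from build, it never reaches itself; equivalently, its strongly connected component is a singleton.

No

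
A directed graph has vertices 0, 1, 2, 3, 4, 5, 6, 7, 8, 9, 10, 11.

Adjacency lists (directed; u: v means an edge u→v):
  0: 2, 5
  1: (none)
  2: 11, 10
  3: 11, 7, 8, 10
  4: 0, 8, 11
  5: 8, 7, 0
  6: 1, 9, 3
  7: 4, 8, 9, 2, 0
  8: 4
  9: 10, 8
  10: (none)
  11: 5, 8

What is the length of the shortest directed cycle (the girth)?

For each vertex v, BFS finds the shortest path from v back to v.
The shortest such closed walk is 4 → 8 → 4, length 2.

2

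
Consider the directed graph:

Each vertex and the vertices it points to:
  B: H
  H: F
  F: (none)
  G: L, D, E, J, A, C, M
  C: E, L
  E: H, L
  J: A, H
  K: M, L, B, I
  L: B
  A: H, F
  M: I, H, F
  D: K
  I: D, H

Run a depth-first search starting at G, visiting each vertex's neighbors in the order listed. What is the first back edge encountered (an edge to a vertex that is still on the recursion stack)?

I->D

DFS from G (visiting each vertex's neighbors in the order listed); mark gray on enter, black on exit:
G gray
  L gray
    B gray
      H gray
        F gray
        F black
      H black
    B black
  L black
  D gray
    K gray
      M gray
        I gray
          I→D: D is gray → back edge
First back edge: I → D.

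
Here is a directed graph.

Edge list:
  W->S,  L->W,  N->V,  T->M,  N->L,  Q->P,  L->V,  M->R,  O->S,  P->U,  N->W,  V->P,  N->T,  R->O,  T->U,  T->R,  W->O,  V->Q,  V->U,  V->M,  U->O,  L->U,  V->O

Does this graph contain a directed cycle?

DFS with white/gray/black marking, starting from R:
R gray
  O gray
    S gray
    S black
  O black
R black
L gray
  W gray
    W→S: S black — skip
    W→O: O black — skip
  W black
  U gray
    U→O: O black — skip
  U black
  V gray
    V→O: O black — skip
    Q gray
      P gray
        P→U: U black — skip
      P black
    Q black
    V→P: P black — skip
    V→U: U black — skip
    M gray
      M→R: R black — skip
    M black
  V black
L black
N gray
  N→W: W black — skip
  N→V: V black — skip
  T gray
    T→M: M black — skip
    T→U: U black — skip
    T→R: R black — skip
  T black
  N→L: L black — skip
N black
Every edge goes to a white or black vertex — no back edge, so the graph is acyclic.

No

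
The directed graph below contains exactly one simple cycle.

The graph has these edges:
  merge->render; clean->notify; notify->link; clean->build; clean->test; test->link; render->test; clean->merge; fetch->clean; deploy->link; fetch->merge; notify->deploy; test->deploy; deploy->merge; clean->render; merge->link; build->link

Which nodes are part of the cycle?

test, merge, deploy, render

DFS with gray/black marking from render:
render gray
  test gray
    link gray
    link black
    deploy gray
      deploy→link: link black — skip
      merge gray
        merge→render: render is gray → back edge
Back edge closes the cycle render → test → deploy → merge → render; its vertices are {test, merge, deploy, render}.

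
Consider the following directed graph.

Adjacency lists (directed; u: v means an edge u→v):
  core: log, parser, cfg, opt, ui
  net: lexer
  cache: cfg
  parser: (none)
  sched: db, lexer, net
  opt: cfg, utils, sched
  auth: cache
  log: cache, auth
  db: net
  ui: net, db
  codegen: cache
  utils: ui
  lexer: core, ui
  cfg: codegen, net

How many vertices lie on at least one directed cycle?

13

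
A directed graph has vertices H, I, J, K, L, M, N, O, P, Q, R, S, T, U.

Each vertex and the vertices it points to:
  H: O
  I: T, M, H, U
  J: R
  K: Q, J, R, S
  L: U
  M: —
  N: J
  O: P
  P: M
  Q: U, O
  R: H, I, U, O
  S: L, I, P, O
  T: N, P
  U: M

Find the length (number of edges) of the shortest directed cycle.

For each vertex v, BFS finds the shortest path from v back to v.
The shortest such closed walk is J → R → I → T → N → J, length 5.

5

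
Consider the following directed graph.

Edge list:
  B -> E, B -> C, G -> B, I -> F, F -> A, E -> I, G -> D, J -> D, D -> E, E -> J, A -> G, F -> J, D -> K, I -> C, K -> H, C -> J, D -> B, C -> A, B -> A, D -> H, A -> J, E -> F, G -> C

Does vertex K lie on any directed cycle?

K lies on a cycle iff there is a path from K back to itself.
Exploring from K, it never reaches itself; equivalently, its strongly connected component is a singleton.

No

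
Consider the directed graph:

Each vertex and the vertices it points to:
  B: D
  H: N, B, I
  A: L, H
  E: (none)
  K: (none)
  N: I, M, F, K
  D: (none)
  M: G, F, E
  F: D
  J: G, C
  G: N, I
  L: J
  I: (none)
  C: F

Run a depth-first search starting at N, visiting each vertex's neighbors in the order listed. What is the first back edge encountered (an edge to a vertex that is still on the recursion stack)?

DFS from N (visiting each vertex's neighbors in the order listed); mark gray on enter, black on exit:
N gray
  I gray
  I black
  M gray
    G gray
      G→N: N is gray → back edge
First back edge: G → N.

G→N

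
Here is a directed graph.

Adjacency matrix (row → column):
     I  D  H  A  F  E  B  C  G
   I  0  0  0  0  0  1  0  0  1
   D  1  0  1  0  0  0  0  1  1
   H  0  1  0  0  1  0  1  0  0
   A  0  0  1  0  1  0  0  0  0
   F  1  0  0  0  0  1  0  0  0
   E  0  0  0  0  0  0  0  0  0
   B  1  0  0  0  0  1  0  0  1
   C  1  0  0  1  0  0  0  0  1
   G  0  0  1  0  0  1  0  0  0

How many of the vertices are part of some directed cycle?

A vertex is on a directed cycle iff it belongs to a strongly connected component of size ≥ 2 (or has a self-loop).
The vertices on cycles are {A, B, C, D, F, G, H, I} — 8 in total.

8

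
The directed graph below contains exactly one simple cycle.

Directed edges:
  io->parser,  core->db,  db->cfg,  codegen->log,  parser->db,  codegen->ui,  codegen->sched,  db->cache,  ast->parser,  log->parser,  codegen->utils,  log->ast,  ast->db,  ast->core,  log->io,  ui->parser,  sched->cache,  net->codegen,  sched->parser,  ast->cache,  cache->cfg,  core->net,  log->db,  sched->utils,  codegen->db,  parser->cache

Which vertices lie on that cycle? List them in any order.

ast, log, net, core, codegen

DFS with gray/black marking from codegen:
codegen gray
  ui gray
    parser gray
      db gray
        cfg gray
        cfg black
        cache gray
          cache→cfg: cfg black — skip
        cache black
      db black
      parser→cache: cache black — skip
    parser black
  ui black
  codegen→db: db black — skip
  utils gray
  utils black
  sched gray
    sched→cache: cache black — skip
    sched→parser: parser black — skip
    sched→utils: utils black — skip
  sched black
  log gray
    log→parser: parser black — skip
    io gray
      io→parser: parser black — skip
    io black
    ast gray
      ast→cache: cache black — skip
      ast→parser: parser black — skip
      ast→db: db black — skip
      core gray
        net gray
          net→codegen: codegen is gray → back edge
Back edge closes the cycle codegen → log → ast → core → net → codegen; its vertices are {ast, log, net, core, codegen}.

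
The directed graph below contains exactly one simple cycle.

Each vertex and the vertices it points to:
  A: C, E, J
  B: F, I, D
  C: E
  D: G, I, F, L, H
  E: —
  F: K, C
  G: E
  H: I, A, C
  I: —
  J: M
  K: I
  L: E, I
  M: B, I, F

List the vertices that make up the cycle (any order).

A, B, D, H, J, M

DFS with gray/black marking from J:
J gray
  M gray
    B gray
      F gray
        K gray
          I gray
          I black
        K black
        C gray
          E gray
          E black
        C black
      F black
      B→I: I black — skip
      D gray
        G gray
          G→E: E black — skip
        G black
        D→I: I black — skip
        D→F: F black — skip
        L gray
          L→E: E black — skip
          L→I: I black — skip
        L black
        H gray
          H→I: I black — skip
          A gray
            A→C: C black — skip
            A→E: E black — skip
            A→J: J is gray → back edge
Back edge closes the cycle J → M → B → D → H → A → J; its vertices are {A, B, D, H, J, M}.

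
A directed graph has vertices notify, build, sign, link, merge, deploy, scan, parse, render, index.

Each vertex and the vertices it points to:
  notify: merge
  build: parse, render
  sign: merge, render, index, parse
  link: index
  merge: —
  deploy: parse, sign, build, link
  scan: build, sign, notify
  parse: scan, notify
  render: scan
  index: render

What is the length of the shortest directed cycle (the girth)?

For each vertex v, BFS finds the shortest path from v back to v.
The shortest such closed walk is sign → render → scan → sign, length 3.

3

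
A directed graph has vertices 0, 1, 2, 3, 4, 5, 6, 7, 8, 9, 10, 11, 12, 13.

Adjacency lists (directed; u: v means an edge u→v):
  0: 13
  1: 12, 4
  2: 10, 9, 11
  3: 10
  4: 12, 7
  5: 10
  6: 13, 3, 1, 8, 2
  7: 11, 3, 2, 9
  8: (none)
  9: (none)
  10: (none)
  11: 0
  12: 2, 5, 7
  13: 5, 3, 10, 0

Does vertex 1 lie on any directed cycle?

1 lies on a cycle iff there is a path from 1 back to itself.
Exploring from 1, it never reaches itself; equivalently, its strongly connected component is a singleton.

No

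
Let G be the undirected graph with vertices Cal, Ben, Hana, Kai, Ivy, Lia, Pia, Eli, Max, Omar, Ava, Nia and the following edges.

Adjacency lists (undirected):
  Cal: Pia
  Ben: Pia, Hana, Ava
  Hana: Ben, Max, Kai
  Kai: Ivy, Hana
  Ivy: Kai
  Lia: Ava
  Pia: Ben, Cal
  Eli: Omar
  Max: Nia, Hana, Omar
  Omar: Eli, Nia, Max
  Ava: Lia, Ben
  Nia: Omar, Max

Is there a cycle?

Yes

DFS, tracking each vertex's parent; an edge to a visited non-parent vertex closes a cycle.
Start from Nia:
visit Nia (parent –)
  visit Omar (parent Nia)
    visit Eli (parent Omar)
      Eli–Omar: parent, skip
    Omar–Nia: parent, skip
    visit Max (parent Omar)
      Max–Nia: Nia visited and ≠ parent → cycle
Cycle: Nia – Omar – Max – Nia.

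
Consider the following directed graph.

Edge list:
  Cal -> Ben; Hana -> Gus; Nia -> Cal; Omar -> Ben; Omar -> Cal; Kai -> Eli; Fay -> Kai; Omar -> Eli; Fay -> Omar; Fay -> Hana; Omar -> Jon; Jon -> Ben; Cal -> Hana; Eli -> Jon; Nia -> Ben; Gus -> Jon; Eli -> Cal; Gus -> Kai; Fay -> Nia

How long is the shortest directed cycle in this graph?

5

For each vertex v, BFS finds the shortest path from v back to v.
The shortest such closed walk is Hana → Gus → Kai → Eli → Cal → Hana, length 5.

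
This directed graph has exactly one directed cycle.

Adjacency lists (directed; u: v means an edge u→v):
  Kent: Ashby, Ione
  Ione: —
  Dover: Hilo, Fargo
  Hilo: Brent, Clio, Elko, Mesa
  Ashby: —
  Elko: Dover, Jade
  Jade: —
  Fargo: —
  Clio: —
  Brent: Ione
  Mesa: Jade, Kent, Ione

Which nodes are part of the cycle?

DFS with gray/black marking from Dover:
Dover gray
  Hilo gray
    Brent gray
      Ione gray
      Ione black
    Brent black
    Clio gray
    Clio black
    Elko gray
      Elko→Dover: Dover is gray → back edge
Back edge closes the cycle Dover → Hilo → Elko → Dover; its vertices are {Elko, Hilo, Dover}.

Elko, Hilo, Dover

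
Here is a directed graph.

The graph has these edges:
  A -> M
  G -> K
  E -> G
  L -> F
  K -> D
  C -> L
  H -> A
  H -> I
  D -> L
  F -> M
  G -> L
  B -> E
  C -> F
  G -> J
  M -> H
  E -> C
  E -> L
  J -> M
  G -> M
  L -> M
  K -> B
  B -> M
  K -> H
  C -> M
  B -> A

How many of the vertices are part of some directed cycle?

A vertex is on a directed cycle iff it belongs to a strongly connected component of size ≥ 2 (or has a self-loop).
The vertices on cycles are {A, B, E, G, H, K, M} — 7 in total.

7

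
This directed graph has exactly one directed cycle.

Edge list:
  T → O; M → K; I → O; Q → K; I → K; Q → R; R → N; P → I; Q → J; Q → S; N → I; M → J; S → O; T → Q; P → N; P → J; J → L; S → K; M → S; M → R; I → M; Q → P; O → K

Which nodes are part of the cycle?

DFS with gray/black marking from N:
N gray
  I gray
    M gray
      S gray
        O gray
          K gray
          K black
        O black
        S→K: K black — skip
      S black
      R gray
        R→N: N is gray → back edge
Back edge closes the cycle N → I → M → R → N; its vertices are {I, M, N, R}.

I, M, N, R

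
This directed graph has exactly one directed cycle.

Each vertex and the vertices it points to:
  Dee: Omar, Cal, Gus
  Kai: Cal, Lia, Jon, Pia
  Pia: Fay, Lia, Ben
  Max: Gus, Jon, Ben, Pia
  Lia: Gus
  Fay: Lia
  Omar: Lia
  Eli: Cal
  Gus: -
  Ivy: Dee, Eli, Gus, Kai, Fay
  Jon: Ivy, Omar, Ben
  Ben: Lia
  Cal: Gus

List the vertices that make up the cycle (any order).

DFS with gray/black marking from Jon:
Jon gray
  Ivy gray
    Dee gray
      Omar gray
        Lia gray
          Gus gray
          Gus black
        Lia black
      Omar black
      Cal gray
        Cal→Gus: Gus black — skip
      Cal black
      Dee→Gus: Gus black — skip
    Dee black
    Eli gray
      Eli→Cal: Cal black — skip
    Eli black
    Ivy→Gus: Gus black — skip
    Kai gray
      Kai→Cal: Cal black — skip
      Kai→Lia: Lia black — skip
      Kai→Jon: Jon is gray → back edge
Back edge closes the cycle Jon → Ivy → Kai → Jon; its vertices are {Ivy, Jon, Kai}.

Ivy, Jon, Kai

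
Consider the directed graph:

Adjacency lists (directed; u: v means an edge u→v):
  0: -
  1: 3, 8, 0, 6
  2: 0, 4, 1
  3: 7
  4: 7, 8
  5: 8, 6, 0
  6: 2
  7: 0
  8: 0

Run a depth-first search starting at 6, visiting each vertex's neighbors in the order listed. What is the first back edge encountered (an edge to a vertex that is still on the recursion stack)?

DFS from 6 (visiting each vertex's neighbors in the order listed); mark gray on enter, black on exit:
6 gray
  2 gray
    0 gray
    0 black
    4 gray
      7 gray
        7→0: 0 black — skip
      7 black
      8 gray
        8→0: 0 black — skip
      8 black
    4 black
    1 gray
      3 gray
        3→7: 7 black — skip
      3 black
      1→8: 8 black — skip
      1→0: 0 black — skip
      1→6: 6 is gray → back edge
First back edge: 1 → 6.

1→6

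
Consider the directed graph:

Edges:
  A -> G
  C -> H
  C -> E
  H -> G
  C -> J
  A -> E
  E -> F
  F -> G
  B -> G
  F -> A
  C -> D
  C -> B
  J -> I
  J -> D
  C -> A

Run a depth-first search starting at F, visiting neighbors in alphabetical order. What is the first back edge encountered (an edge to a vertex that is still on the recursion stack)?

E->F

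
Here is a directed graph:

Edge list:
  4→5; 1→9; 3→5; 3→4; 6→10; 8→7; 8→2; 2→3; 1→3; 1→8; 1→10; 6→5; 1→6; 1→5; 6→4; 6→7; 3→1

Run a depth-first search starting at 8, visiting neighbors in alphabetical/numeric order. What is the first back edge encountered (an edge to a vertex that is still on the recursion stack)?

1→3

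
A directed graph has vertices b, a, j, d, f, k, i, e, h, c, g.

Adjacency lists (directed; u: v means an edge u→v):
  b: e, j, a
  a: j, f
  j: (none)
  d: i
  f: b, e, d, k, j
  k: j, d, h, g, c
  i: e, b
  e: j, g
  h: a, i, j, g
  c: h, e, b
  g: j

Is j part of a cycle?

No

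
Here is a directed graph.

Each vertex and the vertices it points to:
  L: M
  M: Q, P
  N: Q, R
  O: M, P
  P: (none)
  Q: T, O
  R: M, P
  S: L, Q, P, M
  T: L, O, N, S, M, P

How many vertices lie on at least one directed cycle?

A vertex is on a directed cycle iff it belongs to a strongly connected component of size ≥ 2 (or has a self-loop).
The vertices on cycles are {L, M, N, O, Q, R, S, T} — 8 in total.

8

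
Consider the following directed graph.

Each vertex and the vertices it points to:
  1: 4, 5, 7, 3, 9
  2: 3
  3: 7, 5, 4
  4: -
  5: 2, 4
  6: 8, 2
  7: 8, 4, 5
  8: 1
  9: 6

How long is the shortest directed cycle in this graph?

3

For each vertex v, BFS finds the shortest path from v back to v.
The shortest such closed walk is 1 → 7 → 8 → 1, length 3.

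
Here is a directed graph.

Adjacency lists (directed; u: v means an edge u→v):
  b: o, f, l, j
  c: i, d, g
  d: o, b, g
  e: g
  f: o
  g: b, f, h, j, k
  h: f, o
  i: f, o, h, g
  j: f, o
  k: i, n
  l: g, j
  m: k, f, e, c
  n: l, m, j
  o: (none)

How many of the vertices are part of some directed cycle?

A vertex is on a directed cycle iff it belongs to a strongly connected component of size ≥ 2 (or has a self-loop).
The vertices on cycles are {b, c, d, e, g, i, k, l, m, n} — 10 in total.

10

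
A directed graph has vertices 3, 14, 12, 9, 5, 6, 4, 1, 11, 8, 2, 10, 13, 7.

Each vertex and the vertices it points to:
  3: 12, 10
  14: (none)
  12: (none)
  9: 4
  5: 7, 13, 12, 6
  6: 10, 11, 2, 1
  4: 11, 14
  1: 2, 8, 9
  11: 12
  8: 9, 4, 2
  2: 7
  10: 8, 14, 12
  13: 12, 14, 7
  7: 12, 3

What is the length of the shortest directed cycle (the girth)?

5

For each vertex v, BFS finds the shortest path from v back to v.
The shortest such closed walk is 8 → 2 → 7 → 3 → 10 → 8, length 5.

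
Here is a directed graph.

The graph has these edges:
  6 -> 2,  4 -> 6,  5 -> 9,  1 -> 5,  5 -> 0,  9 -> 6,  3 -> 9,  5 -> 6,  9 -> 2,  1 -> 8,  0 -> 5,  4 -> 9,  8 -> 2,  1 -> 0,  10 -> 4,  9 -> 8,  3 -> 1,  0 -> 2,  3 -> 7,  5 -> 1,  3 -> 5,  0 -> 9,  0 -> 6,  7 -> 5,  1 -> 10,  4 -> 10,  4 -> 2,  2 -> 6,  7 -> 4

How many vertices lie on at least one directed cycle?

7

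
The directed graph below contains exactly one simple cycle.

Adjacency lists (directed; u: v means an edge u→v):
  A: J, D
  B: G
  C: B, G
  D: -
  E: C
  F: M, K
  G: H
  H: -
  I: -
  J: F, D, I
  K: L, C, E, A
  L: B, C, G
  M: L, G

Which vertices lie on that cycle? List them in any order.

A, F, J, K

DFS with gray/black marking from K:
K gray
  L gray
    B gray
      G gray
        H gray
        H black
      G black
    B black
    C gray
      C→B: B black — skip
      C→G: G black — skip
    C black
    L→G: G black — skip
  L black
  K→C: C black — skip
  E gray
    E→C: C black — skip
  E black
  A gray
    J gray
      F gray
        M gray
          M→L: L black — skip
          M→G: G black — skip
        M black
        F→K: K is gray → back edge
Back edge closes the cycle K → A → J → F → K; its vertices are {A, F, J, K}.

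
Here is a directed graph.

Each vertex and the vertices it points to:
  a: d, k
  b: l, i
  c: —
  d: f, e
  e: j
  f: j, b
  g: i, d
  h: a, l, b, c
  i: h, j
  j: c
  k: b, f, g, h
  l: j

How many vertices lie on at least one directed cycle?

8

A vertex is on a directed cycle iff it belongs to a strongly connected component of size ≥ 2 (or has a self-loop).
The vertices on cycles are {a, b, d, f, g, h, i, k} — 8 in total.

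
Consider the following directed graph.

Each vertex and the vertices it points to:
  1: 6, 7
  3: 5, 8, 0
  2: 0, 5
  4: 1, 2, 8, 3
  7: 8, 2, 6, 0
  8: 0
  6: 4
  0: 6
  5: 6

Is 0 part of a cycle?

0 is on a cycle iff 0 can reach itself via ≥1 edge.
0 → 6 → 4 → 2 → 0 — yes.

Yes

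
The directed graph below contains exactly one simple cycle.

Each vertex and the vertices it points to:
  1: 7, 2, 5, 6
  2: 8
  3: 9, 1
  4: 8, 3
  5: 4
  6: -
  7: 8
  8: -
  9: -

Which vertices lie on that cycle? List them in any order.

DFS with gray/black marking from 3:
3 gray
  9 gray
  9 black
  1 gray
    7 gray
      8 gray
      8 black
    7 black
    2 gray
      2→8: 8 black — skip
    2 black
    5 gray
      4 gray
        4→8: 8 black — skip
        4→3: 3 is gray → back edge
Back edge closes the cycle 3 → 1 → 5 → 4 → 3; its vertices are {1, 3, 4, 5}.

1, 3, 4, 5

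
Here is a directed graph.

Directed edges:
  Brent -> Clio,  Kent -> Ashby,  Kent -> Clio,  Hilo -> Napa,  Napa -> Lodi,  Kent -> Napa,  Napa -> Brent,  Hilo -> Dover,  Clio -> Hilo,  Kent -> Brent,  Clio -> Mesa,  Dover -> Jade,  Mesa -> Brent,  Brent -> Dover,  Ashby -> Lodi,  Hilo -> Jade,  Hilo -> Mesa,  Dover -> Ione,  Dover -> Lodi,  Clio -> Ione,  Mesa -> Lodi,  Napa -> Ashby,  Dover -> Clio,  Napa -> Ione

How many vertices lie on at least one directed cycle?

A vertex is on a directed cycle iff it belongs to a strongly connected component of size ≥ 2 (or has a self-loop).
The vertices on cycles are {Clio, Hilo, Mesa, Napa, Brent, Dover} — 6 in total.

6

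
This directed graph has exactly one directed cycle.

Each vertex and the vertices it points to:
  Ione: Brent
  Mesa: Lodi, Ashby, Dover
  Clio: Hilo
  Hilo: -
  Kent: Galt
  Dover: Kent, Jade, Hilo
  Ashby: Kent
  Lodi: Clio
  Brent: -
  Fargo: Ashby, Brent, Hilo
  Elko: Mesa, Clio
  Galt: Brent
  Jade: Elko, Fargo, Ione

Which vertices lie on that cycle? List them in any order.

Elko, Jade, Mesa, Dover

DFS with gray/black marking from Jade:
Jade gray
  Elko gray
    Mesa gray
      Lodi gray
        Clio gray
          Hilo gray
          Hilo black
        Clio black
      Lodi black
      Ashby gray
        Kent gray
          Galt gray
            Brent gray
            Brent black
          Galt black
        Kent black
      Ashby black
      Dover gray
        Dover→Kent: Kent black — skip
        Dover→Jade: Jade is gray → back edge
Back edge closes the cycle Jade → Elko → Mesa → Dover → Jade; its vertices are {Elko, Jade, Mesa, Dover}.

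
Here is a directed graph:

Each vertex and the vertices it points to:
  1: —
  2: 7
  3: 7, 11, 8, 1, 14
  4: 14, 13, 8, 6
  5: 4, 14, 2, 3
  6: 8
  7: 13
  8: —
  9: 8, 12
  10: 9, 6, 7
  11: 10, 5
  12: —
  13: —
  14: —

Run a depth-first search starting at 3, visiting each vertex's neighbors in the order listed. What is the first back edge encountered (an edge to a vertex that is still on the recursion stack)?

5→3

DFS from 3 (visiting each vertex's neighbors in the order listed); mark gray on enter, black on exit:
3 gray
  7 gray
    13 gray
    13 black
  7 black
  11 gray
    10 gray
      9 gray
        8 gray
        8 black
        12 gray
        12 black
      9 black
      6 gray
        6→8: 8 black — skip
      6 black
      10→7: 7 black — skip
    10 black
    5 gray
      4 gray
        14 gray
        14 black
        4→13: 13 black — skip
        4→8: 8 black — skip
        4→6: 6 black — skip
      4 black
      5→14: 14 black — skip
      2 gray
        2→7: 7 black — skip
      2 black
      5→3: 3 is gray → back edge
First back edge: 5 → 3.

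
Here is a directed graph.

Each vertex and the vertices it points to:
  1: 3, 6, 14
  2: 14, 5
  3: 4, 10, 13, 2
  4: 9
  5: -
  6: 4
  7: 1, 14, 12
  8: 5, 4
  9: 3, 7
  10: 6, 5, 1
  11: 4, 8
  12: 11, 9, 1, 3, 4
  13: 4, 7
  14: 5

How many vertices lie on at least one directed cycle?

11

A vertex is on a directed cycle iff it belongs to a strongly connected component of size ≥ 2 (or has a self-loop).
The vertices on cycles are {1, 3, 4, 6, 7, 8, 9, 10, 11, 12, 13} — 11 in total.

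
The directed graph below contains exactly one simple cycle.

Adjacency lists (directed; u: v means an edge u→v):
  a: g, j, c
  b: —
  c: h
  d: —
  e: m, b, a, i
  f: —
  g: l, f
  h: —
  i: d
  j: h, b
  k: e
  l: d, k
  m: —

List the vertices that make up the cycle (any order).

a, e, g, k, l

DFS with gray/black marking from e:
e gray
  m gray
  m black
  b gray
  b black
  a gray
    g gray
      l gray
        d gray
        d black
        k gray
          k→e: e is gray → back edge
Back edge closes the cycle e → a → g → l → k → e; its vertices are {a, e, g, k, l}.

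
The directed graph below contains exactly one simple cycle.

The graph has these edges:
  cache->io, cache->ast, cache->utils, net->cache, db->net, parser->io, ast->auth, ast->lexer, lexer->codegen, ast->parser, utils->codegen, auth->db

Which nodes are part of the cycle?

DFS with gray/black marking from net:
net gray
  cache gray
    ast gray
      auth gray
        db gray
          db→net: net is gray → back edge
Back edge closes the cycle net → cache → ast → auth → db → net; its vertices are {db, ast, net, auth, cache}.

db, ast, net, auth, cache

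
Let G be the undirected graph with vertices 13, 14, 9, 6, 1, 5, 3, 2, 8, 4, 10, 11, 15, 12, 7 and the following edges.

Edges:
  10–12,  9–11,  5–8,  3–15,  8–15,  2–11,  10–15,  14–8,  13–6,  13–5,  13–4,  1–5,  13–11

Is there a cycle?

DFS, tracking each vertex's parent; an edge to a visited non-parent vertex closes a cycle.
Start from 8:
visit 8 (parent –)
  visit 5 (parent 8)
    visit 1 (parent 5)
      1–5: parent, skip
    5–8: parent, skip
    visit 13 (parent 5)
      13–5: parent, skip
      visit 11 (parent 13)
        visit 2 (parent 11)
          2–11: parent, skip
        11–13: parent, skip
        visit 9 (parent 11)
          9–11: parent, skip
      visit 4 (parent 13)
        4–13: parent, skip
      visit 6 (parent 13)
        6–13: parent, skip
  visit 14 (parent 8)
    14–8: parent, skip
  visit 15 (parent 8)
    15–8: parent, skip
    visit 10 (parent 15)
      10–15: parent, skip
      visit 12 (parent 10)
        12–10: parent, skip
    visit 3 (parent 15)
      3–15: parent, skip
visit 7 (parent –)
No non-parent visited neighbor found — the graph is a forest.

No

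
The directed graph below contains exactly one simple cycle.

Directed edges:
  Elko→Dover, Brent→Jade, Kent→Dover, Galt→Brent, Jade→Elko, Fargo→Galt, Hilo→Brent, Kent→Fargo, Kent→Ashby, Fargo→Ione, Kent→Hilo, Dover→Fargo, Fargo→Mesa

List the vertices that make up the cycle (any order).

Elko, Galt, Jade, Brent, Dover, Fargo

DFS with gray/black marking from Dover:
Dover gray
  Fargo gray
    Mesa gray
    Mesa black
    Ione gray
    Ione black
    Galt gray
      Brent gray
        Jade gray
          Elko gray
            Elko→Dover: Dover is gray → back edge
Back edge closes the cycle Dover → Fargo → Galt → Brent → Jade → Elko → Dover; its vertices are {Elko, Galt, Jade, Brent, Dover, Fargo}.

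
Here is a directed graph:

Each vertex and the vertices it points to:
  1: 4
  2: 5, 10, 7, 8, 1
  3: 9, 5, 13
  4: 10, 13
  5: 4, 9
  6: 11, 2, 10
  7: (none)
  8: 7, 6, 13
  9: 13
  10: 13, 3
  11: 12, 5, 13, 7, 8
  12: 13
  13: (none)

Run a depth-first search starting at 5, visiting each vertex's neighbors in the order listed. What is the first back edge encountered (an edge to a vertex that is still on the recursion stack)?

DFS from 5 (visiting each vertex's neighbors in the order listed); mark gray on enter, black on exit:
5 gray
  4 gray
    10 gray
      13 gray
      13 black
      3 gray
        9 gray
          9→13: 13 black — skip
        9 black
        3→5: 5 is gray → back edge
First back edge: 3 → 5.

3->5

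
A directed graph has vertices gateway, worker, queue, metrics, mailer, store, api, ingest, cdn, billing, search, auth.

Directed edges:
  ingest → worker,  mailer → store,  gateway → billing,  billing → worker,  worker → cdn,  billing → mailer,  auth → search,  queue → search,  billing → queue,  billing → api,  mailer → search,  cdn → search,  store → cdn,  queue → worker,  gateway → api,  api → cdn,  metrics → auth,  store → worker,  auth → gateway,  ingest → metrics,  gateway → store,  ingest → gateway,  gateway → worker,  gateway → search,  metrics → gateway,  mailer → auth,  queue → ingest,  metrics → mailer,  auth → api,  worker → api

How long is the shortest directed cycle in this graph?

4

For each vertex v, BFS finds the shortest path from v back to v.
The shortest such closed walk is ingest → gateway → billing → queue → ingest, length 4.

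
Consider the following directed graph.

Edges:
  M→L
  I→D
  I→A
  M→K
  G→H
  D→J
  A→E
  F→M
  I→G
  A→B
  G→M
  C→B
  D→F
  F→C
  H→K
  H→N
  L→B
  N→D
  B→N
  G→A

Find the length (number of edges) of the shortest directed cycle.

For each vertex v, BFS finds the shortest path from v back to v.
The shortest such closed walk is D → F → C → B → N → D, length 5.

5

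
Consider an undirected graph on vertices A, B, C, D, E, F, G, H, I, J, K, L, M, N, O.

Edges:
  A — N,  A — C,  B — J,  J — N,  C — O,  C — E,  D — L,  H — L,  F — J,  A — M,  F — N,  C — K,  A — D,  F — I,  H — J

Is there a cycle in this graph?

DFS, tracking each vertex's parent; an edge to a visited non-parent vertex closes a cycle.
Start from F:
visit F (parent –)
  visit J (parent F)
    visit H (parent J)
      visit L (parent H)
        L–H: parent, skip
        visit D (parent L)
          D–L: parent, skip
          visit A (parent D)
            visit N (parent A)
              N–J: J visited and ≠ parent → cycle
Cycle: J – H – L – D – A – N – J.

Yes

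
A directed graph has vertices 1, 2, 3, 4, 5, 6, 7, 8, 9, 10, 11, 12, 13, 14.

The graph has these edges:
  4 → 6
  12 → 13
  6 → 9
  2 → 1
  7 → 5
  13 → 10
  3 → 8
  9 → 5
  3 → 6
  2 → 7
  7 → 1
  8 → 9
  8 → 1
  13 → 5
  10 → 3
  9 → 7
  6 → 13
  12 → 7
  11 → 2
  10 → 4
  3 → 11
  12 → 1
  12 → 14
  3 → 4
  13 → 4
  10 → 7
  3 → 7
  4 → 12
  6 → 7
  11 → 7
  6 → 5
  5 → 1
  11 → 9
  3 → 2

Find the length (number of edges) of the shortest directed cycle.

For each vertex v, BFS finds the shortest path from v back to v.
The shortest such closed walk is 4 → 12 → 13 → 4, length 3.

3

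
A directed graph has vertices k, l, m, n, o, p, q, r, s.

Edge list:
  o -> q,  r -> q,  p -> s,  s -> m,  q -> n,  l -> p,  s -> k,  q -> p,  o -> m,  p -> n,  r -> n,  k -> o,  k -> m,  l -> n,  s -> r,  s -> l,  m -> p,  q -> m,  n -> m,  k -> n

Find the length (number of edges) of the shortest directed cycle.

For each vertex v, BFS finds the shortest path from v back to v.
The shortest such closed walk is p → n → m → p, length 3.

3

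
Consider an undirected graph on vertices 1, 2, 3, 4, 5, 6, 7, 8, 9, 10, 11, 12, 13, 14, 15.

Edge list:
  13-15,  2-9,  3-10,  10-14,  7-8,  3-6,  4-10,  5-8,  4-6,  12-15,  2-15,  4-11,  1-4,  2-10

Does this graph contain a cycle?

Yes

DFS, tracking each vertex's parent; an edge to a visited non-parent vertex closes a cycle.
Start from 3:
visit 3 (parent –)
  visit 6 (parent 3)
    6–3: parent, skip
    visit 4 (parent 6)
      visit 1 (parent 4)
        1–4: parent, skip
      visit 11 (parent 4)
        11–4: parent, skip
      4–6: parent, skip
      visit 10 (parent 4)
        10–4: parent, skip
        visit 14 (parent 10)
          14–10: parent, skip
        10–3: 3 visited and ≠ parent → cycle
Cycle: 3 – 6 – 4 – 10 – 3.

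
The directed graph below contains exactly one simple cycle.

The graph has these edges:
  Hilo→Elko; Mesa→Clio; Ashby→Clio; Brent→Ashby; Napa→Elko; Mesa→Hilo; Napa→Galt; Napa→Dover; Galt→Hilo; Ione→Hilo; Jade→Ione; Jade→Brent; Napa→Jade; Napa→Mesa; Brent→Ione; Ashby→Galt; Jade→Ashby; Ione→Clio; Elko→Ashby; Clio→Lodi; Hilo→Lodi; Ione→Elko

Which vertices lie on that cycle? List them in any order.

DFS with gray/black marking from Ashby:
Ashby gray
  Galt gray
    Hilo gray
      Lodi gray
      Lodi black
      Elko gray
        Elko→Ashby: Ashby is gray → back edge
Back edge closes the cycle Ashby → Galt → Hilo → Elko → Ashby; its vertices are {Elko, Galt, Hilo, Ashby}.

Elko, Galt, Hilo, Ashby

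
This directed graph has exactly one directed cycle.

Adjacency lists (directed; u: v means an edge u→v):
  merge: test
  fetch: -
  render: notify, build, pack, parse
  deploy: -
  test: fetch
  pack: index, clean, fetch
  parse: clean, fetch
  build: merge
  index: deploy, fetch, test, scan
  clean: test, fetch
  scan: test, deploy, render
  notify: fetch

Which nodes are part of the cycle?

pack, scan, index, render

DFS with gray/black marking from render:
render gray
  notify gray
    fetch gray
    fetch black
  notify black
  build gray
    merge gray
      test gray
        test→fetch: fetch black — skip
      test black
    merge black
  build black
  pack gray
    index gray
      deploy gray
      deploy black
      index→fetch: fetch black — skip
      index→test: test black — skip
      scan gray
        scan→test: test black — skip
        scan→deploy: deploy black — skip
        scan→render: render is gray → back edge
Back edge closes the cycle render → pack → index → scan → render; its vertices are {pack, scan, index, render}.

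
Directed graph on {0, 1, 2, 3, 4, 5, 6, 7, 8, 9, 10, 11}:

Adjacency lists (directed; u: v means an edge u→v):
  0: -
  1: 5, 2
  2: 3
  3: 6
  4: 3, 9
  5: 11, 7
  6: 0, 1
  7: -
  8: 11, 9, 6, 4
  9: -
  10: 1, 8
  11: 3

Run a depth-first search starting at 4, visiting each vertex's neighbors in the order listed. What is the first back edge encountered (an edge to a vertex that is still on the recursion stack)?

11→3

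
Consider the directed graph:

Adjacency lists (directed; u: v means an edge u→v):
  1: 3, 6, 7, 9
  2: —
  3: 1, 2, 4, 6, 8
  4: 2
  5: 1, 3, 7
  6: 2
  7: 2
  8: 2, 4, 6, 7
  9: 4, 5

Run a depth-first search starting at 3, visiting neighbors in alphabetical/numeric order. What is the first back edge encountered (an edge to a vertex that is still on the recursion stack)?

1->3

DFS from 3 (visiting neighbors in alphabetical/numeric order); mark gray on enter, black on exit:
3 gray
  1 gray
    1→3: 3 is gray → back edge
First back edge: 1 → 3.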